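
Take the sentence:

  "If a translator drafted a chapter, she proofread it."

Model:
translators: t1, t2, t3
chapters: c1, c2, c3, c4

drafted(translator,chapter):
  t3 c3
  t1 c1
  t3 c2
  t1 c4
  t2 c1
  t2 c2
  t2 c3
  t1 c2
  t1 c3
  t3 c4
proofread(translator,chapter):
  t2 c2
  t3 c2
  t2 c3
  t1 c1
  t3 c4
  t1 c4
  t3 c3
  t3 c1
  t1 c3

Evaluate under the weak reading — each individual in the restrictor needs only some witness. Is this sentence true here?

True

"it" takes "a chapter" as antecedent — a donkey pronoun bound across the clause boundary.
Weak reading: every translator t with some drafted-chapter has at least one drafted-chapter c such that proofread(t,c).
Per translator: t1:✓  t2:✓  t3:✓
Every translator in the restrictor has a witness.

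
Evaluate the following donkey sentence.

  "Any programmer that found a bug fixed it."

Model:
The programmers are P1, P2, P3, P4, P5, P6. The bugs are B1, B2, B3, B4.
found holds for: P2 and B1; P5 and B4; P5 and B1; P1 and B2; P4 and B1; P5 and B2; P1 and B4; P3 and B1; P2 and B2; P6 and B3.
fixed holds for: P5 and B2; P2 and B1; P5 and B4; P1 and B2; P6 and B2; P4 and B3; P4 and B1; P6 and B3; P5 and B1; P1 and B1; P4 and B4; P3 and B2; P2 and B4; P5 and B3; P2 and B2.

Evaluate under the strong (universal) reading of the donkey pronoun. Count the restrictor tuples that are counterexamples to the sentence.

2

"it" takes "a bug" as antecedent — a donkey pronoun bound across the clause boundary.
Strong reading: for every (p,b) with found(p,b), fixed(p,b).
Restrictor pairs: (P1,B2) ✓  (P1,B4) ✗  (P2,B1) ✓  (P2,B2) ✓  (P3,B1) ✗  (P4,B1) ✓  (P5,B1) ✓  (P5,B2) ✓  (P5,B4) ✓  (P6,B3) ✓
Counterexamples (restrictor pairs failing the scope): 2.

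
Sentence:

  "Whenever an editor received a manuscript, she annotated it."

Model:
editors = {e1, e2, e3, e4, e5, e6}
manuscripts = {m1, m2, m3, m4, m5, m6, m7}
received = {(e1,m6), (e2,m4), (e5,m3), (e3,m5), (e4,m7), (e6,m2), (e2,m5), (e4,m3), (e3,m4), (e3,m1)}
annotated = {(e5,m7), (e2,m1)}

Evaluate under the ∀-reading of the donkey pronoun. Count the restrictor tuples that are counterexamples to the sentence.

"it" takes "a manuscript" as antecedent — a donkey pronoun bound across the clause boundary.
Strong reading: for every (e,m) with received(e,m), annotated(e,m).
Restrictor pairs: (e1,m6) ✗  (e2,m4) ✗  (e2,m5) ✗  (e3,m1) ✗  (e3,m4) ✗  (e3,m5) ✗  (e4,m3) ✗  (e4,m7) ✗  (e5,m3) ✗  (e6,m2) ✗
Counterexamples (restrictor pairs failing the scope): 10.

10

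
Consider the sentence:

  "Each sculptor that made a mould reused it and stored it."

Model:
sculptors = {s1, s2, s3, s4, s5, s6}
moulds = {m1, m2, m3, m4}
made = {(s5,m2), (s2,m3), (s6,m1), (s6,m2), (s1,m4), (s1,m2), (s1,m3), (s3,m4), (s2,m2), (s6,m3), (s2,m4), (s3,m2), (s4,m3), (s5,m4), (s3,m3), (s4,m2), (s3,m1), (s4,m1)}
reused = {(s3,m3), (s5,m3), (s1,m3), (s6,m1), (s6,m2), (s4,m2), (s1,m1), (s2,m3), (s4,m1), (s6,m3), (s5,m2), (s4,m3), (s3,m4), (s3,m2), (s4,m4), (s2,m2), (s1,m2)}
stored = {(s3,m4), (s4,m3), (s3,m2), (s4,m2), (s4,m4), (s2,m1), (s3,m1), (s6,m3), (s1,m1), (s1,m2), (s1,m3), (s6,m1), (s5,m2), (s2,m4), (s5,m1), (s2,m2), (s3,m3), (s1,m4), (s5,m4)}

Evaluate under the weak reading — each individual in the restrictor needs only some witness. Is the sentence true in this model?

"it" takes "a mould" as antecedent — a donkey pronoun bound across the clause boundary.
Weak reading: every sculptor s with some made-mould has at least one made-mould m such that reused(s,m) ∧ stored(s,m).
Per sculptor: s1:✓  s2:✓  s3:✓  s4:✓  s5:✓  s6:✓
Every sculptor in the restrictor has a witness.

True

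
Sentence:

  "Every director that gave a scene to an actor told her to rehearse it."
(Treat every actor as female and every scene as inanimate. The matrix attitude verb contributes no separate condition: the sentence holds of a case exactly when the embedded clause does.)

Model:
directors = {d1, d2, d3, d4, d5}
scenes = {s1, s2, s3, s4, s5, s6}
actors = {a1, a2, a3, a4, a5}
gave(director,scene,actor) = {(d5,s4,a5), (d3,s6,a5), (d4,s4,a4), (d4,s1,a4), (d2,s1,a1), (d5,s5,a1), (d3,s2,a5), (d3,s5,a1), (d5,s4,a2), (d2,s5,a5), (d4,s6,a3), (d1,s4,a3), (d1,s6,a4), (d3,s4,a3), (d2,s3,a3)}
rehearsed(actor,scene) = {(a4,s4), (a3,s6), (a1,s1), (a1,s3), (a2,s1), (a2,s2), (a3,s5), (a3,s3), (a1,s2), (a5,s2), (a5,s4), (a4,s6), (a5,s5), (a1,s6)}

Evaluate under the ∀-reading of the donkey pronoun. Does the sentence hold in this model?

"her" takes "an actor" as antecedent and "it" takes "a scene"; both are donkey pronouns co-varying with the restrictor.
Strong reading: for every (d,s,a) with gave(d,s,a), rehearsed(a,s).
Restrictor triples: (d1,s4,a3)→rehearsed(a3,s4) ✗  (d1,s6,a4)→rehearsed(a4,s6) ✓  (d2,s1,a1)→rehearsed(a1,s1) ✓  (d2,s3,a3)→rehearsed(a3,s3) ✓  (d2,s5,a5)→rehearsed(a5,s5) ✓  (d3,s2,a5)→rehearsed(a5,s2) ✓  (d3,s4,a3)→rehearsed(a3,s4) ✗  (d3,s5,a1)→rehearsed(a1,s5) ✗  (d3,s6,a5)→rehearsed(a5,s6) ✗  (d4,s1,a4)→rehearsed(a4,s1) ✗  (d4,s4,a4)→rehearsed(a4,s4) ✓  (d4,s6,a3)→rehearsed(a3,s6) ✓  (d5,s4,a2)→rehearsed(a2,s4) ✗  (d5,s4,a5)→rehearsed(a5,s4) ✓  (d5,s5,a1)→rehearsed(a1,s5) ✗
Counterexample: (d1,s4,a3) — rehearsed(a3,s4) does not hold.

False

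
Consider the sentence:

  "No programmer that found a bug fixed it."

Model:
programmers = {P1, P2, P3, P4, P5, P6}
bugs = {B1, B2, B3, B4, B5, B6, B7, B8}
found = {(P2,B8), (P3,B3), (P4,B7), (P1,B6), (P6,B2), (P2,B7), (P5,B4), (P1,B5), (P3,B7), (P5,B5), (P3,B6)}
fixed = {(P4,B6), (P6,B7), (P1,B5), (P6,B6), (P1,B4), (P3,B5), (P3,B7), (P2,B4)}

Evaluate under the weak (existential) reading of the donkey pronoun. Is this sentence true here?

"it" takes "a bug" as antecedent — a donkey pronoun bound across the clause boundary.
Truth condition: for no (p,b) with found(p,b) does fixed(p,b) hold.
Restrictor pairs — does the scope hold? (P1,B5):holds  (P1,B6):fails  (P2,B7):fails  (P2,B8):fails  (P3,B3):fails  (P3,B6):fails  (P3,B7):holds  (P4,B7):fails  (P5,B4):fails  (P5,B5):fails  (P6,B2):fails
Scope holds for 2 pair(s), so the sentence is false.

False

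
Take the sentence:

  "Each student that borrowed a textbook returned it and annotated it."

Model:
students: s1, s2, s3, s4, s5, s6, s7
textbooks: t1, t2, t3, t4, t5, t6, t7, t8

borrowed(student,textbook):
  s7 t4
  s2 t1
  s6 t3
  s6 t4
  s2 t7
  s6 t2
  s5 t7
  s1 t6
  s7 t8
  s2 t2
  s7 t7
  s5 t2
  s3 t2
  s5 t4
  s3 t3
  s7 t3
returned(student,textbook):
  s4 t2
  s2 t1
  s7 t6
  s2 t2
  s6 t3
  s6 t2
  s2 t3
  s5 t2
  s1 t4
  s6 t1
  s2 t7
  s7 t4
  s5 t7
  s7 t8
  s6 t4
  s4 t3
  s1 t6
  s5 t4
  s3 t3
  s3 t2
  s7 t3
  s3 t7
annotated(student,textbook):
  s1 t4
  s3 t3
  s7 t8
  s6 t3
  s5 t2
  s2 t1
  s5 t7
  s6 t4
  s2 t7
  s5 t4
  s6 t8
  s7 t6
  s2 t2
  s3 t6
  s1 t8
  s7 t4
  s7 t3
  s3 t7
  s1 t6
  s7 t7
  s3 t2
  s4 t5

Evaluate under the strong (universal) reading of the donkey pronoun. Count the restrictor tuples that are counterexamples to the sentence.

"it" takes "a textbook" as antecedent — a donkey pronoun bound across the clause boundary.
Strong reading: for every (s,t) with borrowed(s,t), returned(s,t) ∧ annotated(s,t).
Restrictor pairs: (s1,t6) ✓  (s2,t1) ✓  (s2,t2) ✓  (s2,t7) ✓  (s3,t2) ✓  (s3,t3) ✓  (s5,t2) ✓  (s5,t4) ✓  (s5,t7) ✓  (s6,t2) ✗  (s6,t3) ✓  (s6,t4) ✓  (s7,t3) ✓  (s7,t4) ✓  (s7,t7) ✗  (s7,t8) ✓
Counterexamples (restrictor pairs failing the scope): 2.

2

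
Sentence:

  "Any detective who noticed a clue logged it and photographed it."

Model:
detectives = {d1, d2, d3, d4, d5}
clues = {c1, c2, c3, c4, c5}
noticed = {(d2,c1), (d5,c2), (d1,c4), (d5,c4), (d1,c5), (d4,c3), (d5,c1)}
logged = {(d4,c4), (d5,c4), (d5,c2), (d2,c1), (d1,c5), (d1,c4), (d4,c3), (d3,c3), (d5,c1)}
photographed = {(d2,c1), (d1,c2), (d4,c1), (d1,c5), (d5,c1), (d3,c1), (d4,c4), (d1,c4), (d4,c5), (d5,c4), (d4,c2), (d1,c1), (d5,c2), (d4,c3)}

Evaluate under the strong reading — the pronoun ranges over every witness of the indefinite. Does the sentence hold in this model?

True

"it" takes "a clue" as antecedent — a donkey pronoun bound across the clause boundary.
Strong reading: for every (d,c) with noticed(d,c), logged(d,c) ∧ photographed(d,c).
Restrictor pairs: (d1,c4) ✓  (d1,c5) ✓  (d2,c1) ✓  (d4,c3) ✓  (d5,c1) ✓  (d5,c2) ✓  (d5,c4) ✓
Every restrictor pair satisfies the scope.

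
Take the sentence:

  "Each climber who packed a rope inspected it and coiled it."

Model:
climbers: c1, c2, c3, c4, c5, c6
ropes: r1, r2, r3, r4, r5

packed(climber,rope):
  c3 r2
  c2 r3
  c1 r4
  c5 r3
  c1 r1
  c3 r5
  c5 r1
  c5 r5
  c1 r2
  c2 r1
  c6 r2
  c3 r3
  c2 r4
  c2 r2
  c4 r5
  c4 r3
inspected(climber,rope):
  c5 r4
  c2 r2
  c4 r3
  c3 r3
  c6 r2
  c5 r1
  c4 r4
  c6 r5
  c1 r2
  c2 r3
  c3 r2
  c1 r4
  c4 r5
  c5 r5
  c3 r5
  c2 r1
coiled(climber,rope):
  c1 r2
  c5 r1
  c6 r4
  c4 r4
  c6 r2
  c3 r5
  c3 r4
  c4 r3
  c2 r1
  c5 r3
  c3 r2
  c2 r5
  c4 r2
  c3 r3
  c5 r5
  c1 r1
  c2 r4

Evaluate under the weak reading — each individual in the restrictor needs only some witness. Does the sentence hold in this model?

"it" takes "a rope" as antecedent — a donkey pronoun bound across the clause boundary.
Weak reading: every climber c with some packed-rope has at least one packed-rope r such that inspected(c,r) ∧ coiled(c,r).
Per climber: c1:✓  c2:✓  c3:✓  c4:✓  c5:✓  c6:✓
Every climber in the restrictor has a witness.

True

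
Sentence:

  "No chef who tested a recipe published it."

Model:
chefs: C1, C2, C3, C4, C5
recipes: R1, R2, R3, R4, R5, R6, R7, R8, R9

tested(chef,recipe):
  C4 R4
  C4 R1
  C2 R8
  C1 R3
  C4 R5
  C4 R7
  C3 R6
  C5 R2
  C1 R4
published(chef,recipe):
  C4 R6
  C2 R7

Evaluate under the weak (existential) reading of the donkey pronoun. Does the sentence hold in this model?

True

"it" takes "a recipe" as antecedent — a donkey pronoun bound across the clause boundary.
Truth condition: for no (c,r) with tested(c,r) does published(c,r) hold.
Restrictor pairs — does the scope hold? (C1,R3):fails  (C1,R4):fails  (C2,R8):fails  (C3,R6):fails  (C4,R1):fails  (C4,R4):fails  (C4,R5):fails  (C4,R7):fails  (C5,R2):fails
Scope holds for no restrictor pair, so the sentence is true.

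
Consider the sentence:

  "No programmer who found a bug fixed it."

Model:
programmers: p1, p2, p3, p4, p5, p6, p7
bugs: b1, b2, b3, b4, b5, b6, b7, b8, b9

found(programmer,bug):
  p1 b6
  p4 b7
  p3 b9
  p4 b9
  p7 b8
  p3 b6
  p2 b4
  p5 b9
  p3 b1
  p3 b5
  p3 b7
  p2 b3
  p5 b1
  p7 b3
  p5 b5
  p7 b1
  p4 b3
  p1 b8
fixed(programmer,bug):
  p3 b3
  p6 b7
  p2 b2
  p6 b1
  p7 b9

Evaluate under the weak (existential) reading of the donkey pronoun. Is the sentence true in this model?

"it" takes "a bug" as antecedent — a donkey pronoun bound across the clause boundary.
Truth condition: for no (p,b) with found(p,b) does fixed(p,b) hold.
Restrictor pairs — does the scope hold? (p1,b6):fails  (p1,b8):fails  (p2,b3):fails  (p2,b4):fails  (p3,b1):fails  (p3,b5):fails  (p3,b6):fails  (p3,b7):fails  (p3,b9):fails  (p4,b3):fails  (p4,b7):fails  (p4,b9):fails  (p5,b1):fails  (p5,b5):fails  (p5,b9):fails  (p7,b1):fails  (p7,b3):fails  (p7,b8):fails
Scope holds for no restrictor pair, so the sentence is true.

True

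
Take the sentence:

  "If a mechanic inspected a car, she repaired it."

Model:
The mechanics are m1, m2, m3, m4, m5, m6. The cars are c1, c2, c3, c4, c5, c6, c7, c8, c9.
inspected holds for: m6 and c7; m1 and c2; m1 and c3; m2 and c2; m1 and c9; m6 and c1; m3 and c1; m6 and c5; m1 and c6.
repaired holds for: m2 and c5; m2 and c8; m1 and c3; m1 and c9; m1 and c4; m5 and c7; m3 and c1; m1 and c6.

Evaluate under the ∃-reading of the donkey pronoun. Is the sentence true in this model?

False

"it" takes "a car" as antecedent — a donkey pronoun bound across the clause boundary.
Weak reading: every mechanic m with some inspected-car has at least one inspected-car c such that repaired(m,c).
Per mechanic: m1:✓  m2:✗  m3:✓  m6:✗
m2 has no witness among its inspected-cars.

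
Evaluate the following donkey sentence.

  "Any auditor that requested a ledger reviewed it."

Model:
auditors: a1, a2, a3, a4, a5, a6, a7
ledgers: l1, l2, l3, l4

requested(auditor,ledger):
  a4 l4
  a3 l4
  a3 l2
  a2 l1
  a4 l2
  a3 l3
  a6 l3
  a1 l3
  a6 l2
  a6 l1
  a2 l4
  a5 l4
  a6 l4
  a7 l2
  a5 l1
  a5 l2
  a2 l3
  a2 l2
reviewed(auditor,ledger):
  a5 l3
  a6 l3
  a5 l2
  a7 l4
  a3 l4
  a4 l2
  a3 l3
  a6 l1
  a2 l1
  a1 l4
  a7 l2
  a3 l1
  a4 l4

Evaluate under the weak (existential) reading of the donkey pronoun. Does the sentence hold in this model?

False

"it" takes "a ledger" as antecedent — a donkey pronoun bound across the clause boundary.
Weak reading: every auditor a with some requested-ledger has at least one requested-ledger l such that reviewed(a,l).
Per auditor: a1:✗  a2:✓  a3:✓  a4:✓  a5:✓  a6:✓  a7:✓
a1 has no witness among its requested-ledgers.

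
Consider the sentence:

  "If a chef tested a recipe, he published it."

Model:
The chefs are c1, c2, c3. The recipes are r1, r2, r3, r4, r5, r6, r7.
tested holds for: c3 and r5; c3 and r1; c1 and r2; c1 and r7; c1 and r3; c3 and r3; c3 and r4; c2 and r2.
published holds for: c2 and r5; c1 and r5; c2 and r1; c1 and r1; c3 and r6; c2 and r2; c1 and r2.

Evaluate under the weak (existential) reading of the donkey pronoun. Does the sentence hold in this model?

"it" takes "a recipe" as antecedent — a donkey pronoun bound across the clause boundary.
Weak reading: every chef c with some tested-recipe has at least one tested-recipe r such that published(c,r).
Per chef: c1:✓  c2:✓  c3:✗
c3 has no witness among its tested-recipes.

False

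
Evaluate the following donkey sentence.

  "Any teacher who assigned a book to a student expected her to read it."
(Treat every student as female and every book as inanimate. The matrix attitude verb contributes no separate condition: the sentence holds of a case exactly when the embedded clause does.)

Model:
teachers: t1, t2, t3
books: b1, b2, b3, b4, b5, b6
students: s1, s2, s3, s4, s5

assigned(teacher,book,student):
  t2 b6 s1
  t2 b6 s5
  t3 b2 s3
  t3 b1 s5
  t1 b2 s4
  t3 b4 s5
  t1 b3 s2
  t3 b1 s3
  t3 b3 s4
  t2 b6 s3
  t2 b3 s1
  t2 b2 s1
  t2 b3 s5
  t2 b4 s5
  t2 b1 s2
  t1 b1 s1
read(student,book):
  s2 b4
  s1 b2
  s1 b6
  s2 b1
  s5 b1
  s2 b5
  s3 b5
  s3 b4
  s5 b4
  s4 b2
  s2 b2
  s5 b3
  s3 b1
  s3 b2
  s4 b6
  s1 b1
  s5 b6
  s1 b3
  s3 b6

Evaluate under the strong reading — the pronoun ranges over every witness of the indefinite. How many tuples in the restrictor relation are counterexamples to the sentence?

"her" takes "a student" as antecedent and "it" takes "a book"; both are donkey pronouns co-varying with the restrictor.
Strong reading: for every (t,b,s) with assigned(t,b,s), read(s,b).
Restrictor triples: (t1,b1,s1)→read(s1,b1) ✓  (t1,b2,s4)→read(s4,b2) ✓  (t1,b3,s2)→read(s2,b3) ✗  (t2,b1,s2)→read(s2,b1) ✓  (t2,b2,s1)→read(s1,b2) ✓  (t2,b3,s1)→read(s1,b3) ✓  (t2,b3,s5)→read(s5,b3) ✓  (t2,b4,s5)→read(s5,b4) ✓  (t2,b6,s1)→read(s1,b6) ✓  (t2,b6,s3)→read(s3,b6) ✓  (t2,b6,s5)→read(s5,b6) ✓  (t3,b1,s3)→read(s3,b1) ✓  (t3,b1,s5)→read(s5,b1) ✓  (t3,b2,s3)→read(s3,b2) ✓  (t3,b3,s4)→read(s4,b3) ✗  (t3,b4,s5)→read(s5,b4) ✓
Counterexamples (restrictor triples failing the scope): 2.

2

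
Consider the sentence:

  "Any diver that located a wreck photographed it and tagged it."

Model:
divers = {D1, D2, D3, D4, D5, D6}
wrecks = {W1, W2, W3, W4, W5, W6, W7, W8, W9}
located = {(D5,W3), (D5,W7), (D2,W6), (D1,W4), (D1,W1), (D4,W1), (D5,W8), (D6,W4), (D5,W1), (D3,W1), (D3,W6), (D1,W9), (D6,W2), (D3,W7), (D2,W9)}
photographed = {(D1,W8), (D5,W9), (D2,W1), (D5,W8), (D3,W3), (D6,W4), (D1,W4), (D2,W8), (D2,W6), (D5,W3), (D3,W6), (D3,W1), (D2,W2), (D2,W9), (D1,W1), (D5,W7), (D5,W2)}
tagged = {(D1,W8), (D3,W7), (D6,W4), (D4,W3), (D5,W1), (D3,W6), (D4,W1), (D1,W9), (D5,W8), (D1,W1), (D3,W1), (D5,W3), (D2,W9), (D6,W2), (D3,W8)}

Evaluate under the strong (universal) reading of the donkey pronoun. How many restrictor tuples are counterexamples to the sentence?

8

"it" takes "a wreck" as antecedent — a donkey pronoun bound across the clause boundary.
Strong reading: for every (d,w) with located(d,w), photographed(d,w) ∧ tagged(d,w).
Restrictor pairs: (D1,W1) ✓  (D1,W4) ✗  (D1,W9) ✗  (D2,W6) ✗  (D2,W9) ✓  (D3,W1) ✓  (D3,W6) ✓  (D3,W7) ✗  (D4,W1) ✗  (D5,W1) ✗  (D5,W3) ✓  (D5,W7) ✗  (D5,W8) ✓  (D6,W2) ✗  (D6,W4) ✓
Counterexamples (restrictor pairs failing the scope): 8.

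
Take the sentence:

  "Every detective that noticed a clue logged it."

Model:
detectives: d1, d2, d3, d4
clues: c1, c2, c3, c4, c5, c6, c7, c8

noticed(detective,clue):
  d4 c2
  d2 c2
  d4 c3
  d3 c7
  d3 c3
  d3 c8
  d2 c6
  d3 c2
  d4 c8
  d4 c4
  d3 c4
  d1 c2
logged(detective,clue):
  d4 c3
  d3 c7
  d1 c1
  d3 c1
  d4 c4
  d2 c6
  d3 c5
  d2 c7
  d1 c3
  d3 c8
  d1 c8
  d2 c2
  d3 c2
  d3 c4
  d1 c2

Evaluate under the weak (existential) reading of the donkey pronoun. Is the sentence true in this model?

True

"it" takes "a clue" as antecedent — a donkey pronoun bound across the clause boundary.
Weak reading: every detective d with some noticed-clue has at least one noticed-clue c such that logged(d,c).
Per detective: d1:✓  d2:✓  d3:✓  d4:✓
Every detective in the restrictor has a witness.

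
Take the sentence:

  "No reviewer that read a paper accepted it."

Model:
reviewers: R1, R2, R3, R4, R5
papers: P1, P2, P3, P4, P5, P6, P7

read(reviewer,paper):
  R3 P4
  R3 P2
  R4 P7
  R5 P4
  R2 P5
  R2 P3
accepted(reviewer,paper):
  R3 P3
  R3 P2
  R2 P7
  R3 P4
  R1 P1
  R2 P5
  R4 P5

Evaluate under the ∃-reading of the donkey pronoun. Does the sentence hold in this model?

False

"it" takes "a paper" as antecedent — a donkey pronoun bound across the clause boundary.
Truth condition: for no (r,p) with read(r,p) does accepted(r,p) hold.
Restrictor pairs — does the scope hold? (R2,P3):fails  (R2,P5):holds  (R3,P2):holds  (R3,P4):holds  (R4,P7):fails  (R5,P4):fails
Scope holds for 3 pair(s), so the sentence is false.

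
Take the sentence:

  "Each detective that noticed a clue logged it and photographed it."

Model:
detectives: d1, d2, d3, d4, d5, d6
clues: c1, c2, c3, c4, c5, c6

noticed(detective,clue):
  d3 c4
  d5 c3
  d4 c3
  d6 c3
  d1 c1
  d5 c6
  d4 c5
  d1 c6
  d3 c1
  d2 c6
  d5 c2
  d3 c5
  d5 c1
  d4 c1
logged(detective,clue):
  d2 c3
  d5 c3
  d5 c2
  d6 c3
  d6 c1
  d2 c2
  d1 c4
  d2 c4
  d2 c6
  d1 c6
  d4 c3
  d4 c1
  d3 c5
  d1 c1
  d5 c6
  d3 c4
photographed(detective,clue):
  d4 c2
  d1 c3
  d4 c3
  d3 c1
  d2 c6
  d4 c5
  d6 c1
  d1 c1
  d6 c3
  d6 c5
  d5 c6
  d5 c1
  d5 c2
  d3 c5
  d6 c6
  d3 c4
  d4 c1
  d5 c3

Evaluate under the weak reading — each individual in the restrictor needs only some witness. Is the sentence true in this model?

"it" takes "a clue" as antecedent — a donkey pronoun bound across the clause boundary.
Weak reading: every detective d with some noticed-clue has at least one noticed-clue c such that logged(d,c) ∧ photographed(d,c).
Per detective: d1:✓  d2:✓  d3:✓  d4:✓  d5:✓  d6:✓
Every detective in the restrictor has a witness.

True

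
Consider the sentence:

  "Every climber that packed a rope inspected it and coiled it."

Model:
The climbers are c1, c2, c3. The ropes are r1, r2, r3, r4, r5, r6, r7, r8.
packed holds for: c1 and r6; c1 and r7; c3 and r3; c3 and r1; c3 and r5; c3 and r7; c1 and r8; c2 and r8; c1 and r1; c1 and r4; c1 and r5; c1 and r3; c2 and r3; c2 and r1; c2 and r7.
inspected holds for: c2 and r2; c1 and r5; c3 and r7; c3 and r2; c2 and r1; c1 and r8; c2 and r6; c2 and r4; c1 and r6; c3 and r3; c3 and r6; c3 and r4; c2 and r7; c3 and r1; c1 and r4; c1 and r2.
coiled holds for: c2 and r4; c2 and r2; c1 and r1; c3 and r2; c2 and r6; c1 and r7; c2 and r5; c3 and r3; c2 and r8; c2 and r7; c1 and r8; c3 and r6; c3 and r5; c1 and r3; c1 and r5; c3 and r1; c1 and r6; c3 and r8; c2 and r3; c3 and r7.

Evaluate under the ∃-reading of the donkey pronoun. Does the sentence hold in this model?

True

"it" takes "a rope" as antecedent — a donkey pronoun bound across the clause boundary.
Weak reading: every climber c with some packed-rope has at least one packed-rope r such that inspected(c,r) ∧ coiled(c,r).
Per climber: c1:✓  c2:✓  c3:✓
Every climber in the restrictor has a witness.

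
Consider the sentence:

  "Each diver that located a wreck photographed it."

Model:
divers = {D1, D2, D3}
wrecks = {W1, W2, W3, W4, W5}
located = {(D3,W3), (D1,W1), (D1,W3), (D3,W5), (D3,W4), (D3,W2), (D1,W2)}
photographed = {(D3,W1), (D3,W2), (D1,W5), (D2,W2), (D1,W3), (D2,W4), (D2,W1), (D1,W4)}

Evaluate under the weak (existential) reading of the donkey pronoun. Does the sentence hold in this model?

"it" takes "a wreck" as antecedent — a donkey pronoun bound across the clause boundary.
Weak reading: every diver d with some located-wreck has at least one located-wreck w such that photographed(d,w).
Per diver: D1:✓  D3:✓
Every diver in the restrictor has a witness.

True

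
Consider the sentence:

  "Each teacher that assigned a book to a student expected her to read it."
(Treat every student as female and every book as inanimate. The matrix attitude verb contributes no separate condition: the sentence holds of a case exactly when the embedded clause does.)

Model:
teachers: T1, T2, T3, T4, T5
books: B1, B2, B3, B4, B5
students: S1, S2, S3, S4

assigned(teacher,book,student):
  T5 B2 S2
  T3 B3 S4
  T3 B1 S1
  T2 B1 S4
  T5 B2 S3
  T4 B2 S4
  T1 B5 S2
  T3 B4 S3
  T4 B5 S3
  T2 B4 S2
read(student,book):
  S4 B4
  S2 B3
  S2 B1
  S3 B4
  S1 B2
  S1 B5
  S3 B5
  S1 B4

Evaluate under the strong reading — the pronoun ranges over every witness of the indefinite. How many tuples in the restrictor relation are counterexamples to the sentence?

"her" takes "a student" as antecedent and "it" takes "a book"; both are donkey pronouns co-varying with the restrictor.
Strong reading: for every (t,b,s) with assigned(t,b,s), read(s,b).
Restrictor triples: (T1,B5,S2)→read(S2,B5) ✗  (T2,B1,S4)→read(S4,B1) ✗  (T2,B4,S2)→read(S2,B4) ✗  (T3,B1,S1)→read(S1,B1) ✗  (T3,B3,S4)→read(S4,B3) ✗  (T3,B4,S3)→read(S3,B4) ✓  (T4,B2,S4)→read(S4,B2) ✗  (T4,B5,S3)→read(S3,B5) ✓  (T5,B2,S2)→read(S2,B2) ✗  (T5,B2,S3)→read(S3,B2) ✗
Counterexamples (restrictor triples failing the scope): 8.

8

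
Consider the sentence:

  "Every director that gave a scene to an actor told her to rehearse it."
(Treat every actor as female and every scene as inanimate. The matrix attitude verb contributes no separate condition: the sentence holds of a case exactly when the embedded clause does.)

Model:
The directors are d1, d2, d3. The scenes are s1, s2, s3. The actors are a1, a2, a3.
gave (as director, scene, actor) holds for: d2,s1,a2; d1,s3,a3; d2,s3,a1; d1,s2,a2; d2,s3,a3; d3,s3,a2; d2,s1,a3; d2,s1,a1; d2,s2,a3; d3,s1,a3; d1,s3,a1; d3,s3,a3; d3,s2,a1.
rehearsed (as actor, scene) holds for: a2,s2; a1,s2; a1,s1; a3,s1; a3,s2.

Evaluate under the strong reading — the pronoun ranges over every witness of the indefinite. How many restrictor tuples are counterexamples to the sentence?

7

"her" takes "an actor" as antecedent and "it" takes "a scene"; both are donkey pronouns co-varying with the restrictor.
Strong reading: for every (d,s,a) with gave(d,s,a), rehearsed(a,s).
Restrictor triples: (d1,s2,a2)→rehearsed(a2,s2) ✓  (d1,s3,a1)→rehearsed(a1,s3) ✗  (d1,s3,a3)→rehearsed(a3,s3) ✗  (d2,s1,a1)→rehearsed(a1,s1) ✓  (d2,s1,a2)→rehearsed(a2,s1) ✗  (d2,s1,a3)→rehearsed(a3,s1) ✓  (d2,s2,a3)→rehearsed(a3,s2) ✓  (d2,s3,a1)→rehearsed(a1,s3) ✗  (d2,s3,a3)→rehearsed(a3,s3) ✗  (d3,s1,a3)→rehearsed(a3,s1) ✓  (d3,s2,a1)→rehearsed(a1,s2) ✓  (d3,s3,a2)→rehearsed(a2,s3) ✗  (d3,s3,a3)→rehearsed(a3,s3) ✗
Counterexamples (restrictor triples failing the scope): 7.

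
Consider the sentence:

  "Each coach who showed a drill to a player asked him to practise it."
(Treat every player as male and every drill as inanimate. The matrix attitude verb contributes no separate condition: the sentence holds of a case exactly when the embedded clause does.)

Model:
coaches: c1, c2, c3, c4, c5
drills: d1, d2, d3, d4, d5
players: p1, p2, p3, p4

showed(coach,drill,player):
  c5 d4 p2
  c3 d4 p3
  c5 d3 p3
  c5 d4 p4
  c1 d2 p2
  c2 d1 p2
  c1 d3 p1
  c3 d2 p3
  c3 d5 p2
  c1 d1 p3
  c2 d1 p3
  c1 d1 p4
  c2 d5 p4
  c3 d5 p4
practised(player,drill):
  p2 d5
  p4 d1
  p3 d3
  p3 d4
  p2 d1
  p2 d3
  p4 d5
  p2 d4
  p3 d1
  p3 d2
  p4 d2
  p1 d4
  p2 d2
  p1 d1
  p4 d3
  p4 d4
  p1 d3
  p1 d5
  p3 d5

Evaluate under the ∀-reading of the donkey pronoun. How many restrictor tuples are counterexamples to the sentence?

"him" takes "a player" as antecedent and "it" takes "a drill"; both are donkey pronouns co-varying with the restrictor.
Strong reading: for every (c,d,p) with showed(c,d,p), practised(p,d).
Restrictor triples: (c1,d1,p3)→practised(p3,d1) ✓  (c1,d1,p4)→practised(p4,d1) ✓  (c1,d2,p2)→practised(p2,d2) ✓  (c1,d3,p1)→practised(p1,d3) ✓  (c2,d1,p2)→practised(p2,d1) ✓  (c2,d1,p3)→practised(p3,d1) ✓  (c2,d5,p4)→practised(p4,d5) ✓  (c3,d2,p3)→practised(p3,d2) ✓  (c3,d4,p3)→practised(p3,d4) ✓  (c3,d5,p2)→practised(p2,d5) ✓  (c3,d5,p4)→practised(p4,d5) ✓  (c5,d3,p3)→practised(p3,d3) ✓  (c5,d4,p2)→practised(p2,d4) ✓  (c5,d4,p4)→practised(p4,d4) ✓
Counterexamples (restrictor triples failing the scope): 0.

0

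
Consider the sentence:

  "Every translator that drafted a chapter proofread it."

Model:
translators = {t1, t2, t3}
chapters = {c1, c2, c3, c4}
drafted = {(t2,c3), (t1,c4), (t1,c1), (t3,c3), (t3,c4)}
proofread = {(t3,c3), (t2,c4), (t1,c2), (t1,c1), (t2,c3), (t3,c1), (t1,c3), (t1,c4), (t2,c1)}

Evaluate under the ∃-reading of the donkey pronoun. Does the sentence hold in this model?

True

"it" takes "a chapter" as antecedent — a donkey pronoun bound across the clause boundary.
Weak reading: every translator t with some drafted-chapter has at least one drafted-chapter c such that proofread(t,c).
Per translator: t1:✓  t2:✓  t3:✓
Every translator in the restrictor has a witness.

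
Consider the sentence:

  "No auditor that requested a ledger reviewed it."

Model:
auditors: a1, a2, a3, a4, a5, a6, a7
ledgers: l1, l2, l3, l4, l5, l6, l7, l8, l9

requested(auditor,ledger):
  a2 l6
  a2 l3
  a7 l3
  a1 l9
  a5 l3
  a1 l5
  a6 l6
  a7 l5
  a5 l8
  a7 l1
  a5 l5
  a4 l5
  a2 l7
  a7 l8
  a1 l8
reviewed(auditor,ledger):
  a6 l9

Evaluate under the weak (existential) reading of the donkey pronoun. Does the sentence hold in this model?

"it" takes "a ledger" as antecedent — a donkey pronoun bound across the clause boundary.
Truth condition: for no (a,l) with requested(a,l) does reviewed(a,l) hold.
Restrictor pairs — does the scope hold? (a1,l5):fails  (a1,l8):fails  (a1,l9):fails  (a2,l3):fails  (a2,l6):fails  (a2,l7):fails  (a4,l5):fails  (a5,l3):fails  (a5,l5):fails  (a5,l8):fails  (a6,l6):fails  (a7,l1):fails  (a7,l3):fails  (a7,l5):fails  (a7,l8):fails
Scope holds for no restrictor pair, so the sentence is true.

True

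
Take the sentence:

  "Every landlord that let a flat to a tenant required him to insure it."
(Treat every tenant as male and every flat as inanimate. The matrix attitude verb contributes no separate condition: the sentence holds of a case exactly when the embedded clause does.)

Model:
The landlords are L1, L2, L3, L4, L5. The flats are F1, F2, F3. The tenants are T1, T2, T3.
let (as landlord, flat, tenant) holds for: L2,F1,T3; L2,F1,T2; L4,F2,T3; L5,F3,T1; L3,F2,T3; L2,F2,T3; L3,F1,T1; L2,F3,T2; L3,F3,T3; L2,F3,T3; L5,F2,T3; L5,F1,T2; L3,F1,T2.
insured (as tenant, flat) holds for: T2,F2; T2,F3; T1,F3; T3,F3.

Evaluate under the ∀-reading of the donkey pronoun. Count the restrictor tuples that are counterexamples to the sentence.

9

"him" takes "a tenant" as antecedent and "it" takes "a flat"; both are donkey pronouns co-varying with the restrictor.
Strong reading: for every (l,f,t) with let(l,f,t), insured(t,f).
Restrictor triples: (L2,F1,T2)→insured(T2,F1) ✗  (L2,F1,T3)→insured(T3,F1) ✗  (L2,F2,T3)→insured(T3,F2) ✗  (L2,F3,T2)→insured(T2,F3) ✓  (L2,F3,T3)→insured(T3,F3) ✓  (L3,F1,T1)→insured(T1,F1) ✗  (L3,F1,T2)→insured(T2,F1) ✗  (L3,F2,T3)→insured(T3,F2) ✗  (L3,F3,T3)→insured(T3,F3) ✓  (L4,F2,T3)→insured(T3,F2) ✗  (L5,F1,T2)→insured(T2,F1) ✗  (L5,F2,T3)→insured(T3,F2) ✗  (L5,F3,T1)→insured(T1,F3) ✓
Counterexamples (restrictor triples failing the scope): 9.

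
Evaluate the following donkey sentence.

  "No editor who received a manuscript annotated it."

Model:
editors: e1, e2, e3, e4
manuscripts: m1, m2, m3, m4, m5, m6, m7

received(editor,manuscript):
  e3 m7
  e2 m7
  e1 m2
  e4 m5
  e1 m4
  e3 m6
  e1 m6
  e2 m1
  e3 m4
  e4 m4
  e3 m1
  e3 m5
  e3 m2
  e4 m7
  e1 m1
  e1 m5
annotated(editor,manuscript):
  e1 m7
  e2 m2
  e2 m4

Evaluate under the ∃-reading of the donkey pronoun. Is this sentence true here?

"it" takes "a manuscript" as antecedent — a donkey pronoun bound across the clause boundary.
Truth condition: for no (e,m) with received(e,m) does annotated(e,m) hold.
Restrictor pairs — does the scope hold? (e1,m1):fails  (e1,m2):fails  (e1,m4):fails  (e1,m5):fails  (e1,m6):fails  (e2,m1):fails  (e2,m7):fails  (e3,m1):fails  (e3,m2):fails  (e3,m4):fails  (e3,m5):fails  (e3,m6):fails  (e3,m7):fails  (e4,m4):fails  (e4,m5):fails  (e4,m7):fails
Scope holds for no restrictor pair, so the sentence is true.

True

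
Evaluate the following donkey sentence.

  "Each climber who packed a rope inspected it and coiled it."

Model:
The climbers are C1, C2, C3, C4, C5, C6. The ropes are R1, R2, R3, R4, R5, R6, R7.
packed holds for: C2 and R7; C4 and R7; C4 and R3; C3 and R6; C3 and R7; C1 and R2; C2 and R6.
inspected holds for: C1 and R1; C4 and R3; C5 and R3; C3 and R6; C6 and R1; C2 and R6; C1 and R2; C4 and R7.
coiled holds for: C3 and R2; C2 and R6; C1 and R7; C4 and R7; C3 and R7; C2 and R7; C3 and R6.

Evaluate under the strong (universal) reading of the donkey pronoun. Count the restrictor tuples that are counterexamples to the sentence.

"it" takes "a rope" as antecedent — a donkey pronoun bound across the clause boundary.
Strong reading: for every (c,r) with packed(c,r), inspected(c,r) ∧ coiled(c,r).
Restrictor pairs: (C1,R2) ✗  (C2,R6) ✓  (C2,R7) ✗  (C3,R6) ✓  (C3,R7) ✗  (C4,R3) ✗  (C4,R7) ✓
Counterexamples (restrictor pairs failing the scope): 4.

4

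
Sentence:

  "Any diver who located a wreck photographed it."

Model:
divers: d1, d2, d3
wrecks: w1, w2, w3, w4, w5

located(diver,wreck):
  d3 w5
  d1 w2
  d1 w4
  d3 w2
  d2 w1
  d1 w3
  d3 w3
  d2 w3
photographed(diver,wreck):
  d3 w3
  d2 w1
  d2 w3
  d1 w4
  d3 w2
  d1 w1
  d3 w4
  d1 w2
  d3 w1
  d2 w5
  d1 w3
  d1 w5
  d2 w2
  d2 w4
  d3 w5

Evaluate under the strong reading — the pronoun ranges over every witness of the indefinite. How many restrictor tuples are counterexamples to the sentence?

0

"it" takes "a wreck" as antecedent — a donkey pronoun bound across the clause boundary.
Strong reading: for every (d,w) with located(d,w), photographed(d,w).
Restrictor pairs: (d1,w2) ✓  (d1,w3) ✓  (d1,w4) ✓  (d2,w1) ✓  (d2,w3) ✓  (d3,w2) ✓  (d3,w3) ✓  (d3,w5) ✓
Counterexamples (restrictor pairs failing the scope): 0.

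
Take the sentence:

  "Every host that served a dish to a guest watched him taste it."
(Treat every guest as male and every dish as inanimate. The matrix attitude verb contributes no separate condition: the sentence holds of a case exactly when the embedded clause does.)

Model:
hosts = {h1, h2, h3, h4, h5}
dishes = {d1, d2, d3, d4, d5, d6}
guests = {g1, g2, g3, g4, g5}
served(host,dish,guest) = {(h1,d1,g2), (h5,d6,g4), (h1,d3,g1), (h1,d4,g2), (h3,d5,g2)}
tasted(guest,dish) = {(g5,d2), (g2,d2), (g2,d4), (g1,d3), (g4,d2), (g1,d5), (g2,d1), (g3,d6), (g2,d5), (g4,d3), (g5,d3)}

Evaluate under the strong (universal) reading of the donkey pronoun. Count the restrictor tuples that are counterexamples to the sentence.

"him" takes "a guest" as antecedent and "it" takes "a dish"; both are donkey pronouns co-varying with the restrictor.
Strong reading: for every (h,d,g) with served(h,d,g), tasted(g,d).
Restrictor triples: (h1,d1,g2)→tasted(g2,d1) ✓  (h1,d3,g1)→tasted(g1,d3) ✓  (h1,d4,g2)→tasted(g2,d4) ✓  (h3,d5,g2)→tasted(g2,d5) ✓  (h5,d6,g4)→tasted(g4,d6) ✗
Counterexamples (restrictor triples failing the scope): 1.

1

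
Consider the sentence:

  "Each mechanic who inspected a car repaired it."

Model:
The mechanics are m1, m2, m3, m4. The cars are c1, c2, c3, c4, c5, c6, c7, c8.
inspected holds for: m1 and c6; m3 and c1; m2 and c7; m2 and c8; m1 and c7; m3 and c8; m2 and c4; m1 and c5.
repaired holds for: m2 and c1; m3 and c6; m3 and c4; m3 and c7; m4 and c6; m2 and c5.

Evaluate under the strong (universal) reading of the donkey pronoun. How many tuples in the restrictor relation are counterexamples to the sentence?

8

"it" takes "a car" as antecedent — a donkey pronoun bound across the clause boundary.
Strong reading: for every (m,c) with inspected(m,c), repaired(m,c).
Restrictor pairs: (m1,c5) ✗  (m1,c6) ✗  (m1,c7) ✗  (m2,c4) ✗  (m2,c7) ✗  (m2,c8) ✗  (m3,c1) ✗  (m3,c8) ✗
Counterexamples (restrictor pairs failing the scope): 8.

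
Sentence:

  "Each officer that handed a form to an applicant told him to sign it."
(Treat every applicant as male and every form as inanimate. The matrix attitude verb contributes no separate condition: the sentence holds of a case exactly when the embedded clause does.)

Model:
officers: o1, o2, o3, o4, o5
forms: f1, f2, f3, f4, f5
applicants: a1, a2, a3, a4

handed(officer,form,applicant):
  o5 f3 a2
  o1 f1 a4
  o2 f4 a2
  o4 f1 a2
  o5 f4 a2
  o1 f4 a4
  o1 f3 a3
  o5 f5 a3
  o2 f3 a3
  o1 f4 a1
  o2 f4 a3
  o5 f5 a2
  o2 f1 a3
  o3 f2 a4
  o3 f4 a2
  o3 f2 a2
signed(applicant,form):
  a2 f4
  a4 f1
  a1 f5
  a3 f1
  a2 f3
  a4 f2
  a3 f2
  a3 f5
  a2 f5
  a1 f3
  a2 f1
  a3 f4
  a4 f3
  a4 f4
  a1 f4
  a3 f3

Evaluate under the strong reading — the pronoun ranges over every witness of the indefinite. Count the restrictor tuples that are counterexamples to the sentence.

"him" takes "an applicant" as antecedent and "it" takes "a form"; both are donkey pronouns co-varying with the restrictor.
Strong reading: for every (o,f,a) with handed(o,f,a), signed(a,f).
Restrictor triples: (o1,f1,a4)→signed(a4,f1) ✓  (o1,f3,a3)→signed(a3,f3) ✓  (o1,f4,a1)→signed(a1,f4) ✓  (o1,f4,a4)→signed(a4,f4) ✓  (o2,f1,a3)→signed(a3,f1) ✓  (o2,f3,a3)→signed(a3,f3) ✓  (o2,f4,a2)→signed(a2,f4) ✓  (o2,f4,a3)→signed(a3,f4) ✓  (o3,f2,a2)→signed(a2,f2) ✗  (o3,f2,a4)→signed(a4,f2) ✓  (o3,f4,a2)→signed(a2,f4) ✓  (o4,f1,a2)→signed(a2,f1) ✓  (o5,f3,a2)→signed(a2,f3) ✓  (o5,f4,a2)→signed(a2,f4) ✓  (o5,f5,a2)→signed(a2,f5) ✓  (o5,f5,a3)→signed(a3,f5) ✓
Counterexamples (restrictor triples failing the scope): 1.

1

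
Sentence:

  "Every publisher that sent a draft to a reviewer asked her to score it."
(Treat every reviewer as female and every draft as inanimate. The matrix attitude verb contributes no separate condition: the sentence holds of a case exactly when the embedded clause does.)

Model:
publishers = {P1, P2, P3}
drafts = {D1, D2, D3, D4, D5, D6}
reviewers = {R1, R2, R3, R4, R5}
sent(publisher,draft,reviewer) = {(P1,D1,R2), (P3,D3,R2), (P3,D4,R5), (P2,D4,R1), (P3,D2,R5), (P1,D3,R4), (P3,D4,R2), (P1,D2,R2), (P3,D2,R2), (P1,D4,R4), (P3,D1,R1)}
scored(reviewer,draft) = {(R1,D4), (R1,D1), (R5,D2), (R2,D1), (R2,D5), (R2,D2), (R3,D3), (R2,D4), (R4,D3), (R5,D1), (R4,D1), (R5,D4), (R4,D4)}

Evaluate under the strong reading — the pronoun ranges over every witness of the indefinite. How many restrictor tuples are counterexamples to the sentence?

"her" takes "a reviewer" as antecedent and "it" takes "a draft"; both are donkey pronouns co-varying with the restrictor.
Strong reading: for every (p,d,r) with sent(p,d,r), scored(r,d).
Restrictor triples: (P1,D1,R2)→scored(R2,D1) ✓  (P1,D2,R2)→scored(R2,D2) ✓  (P1,D3,R4)→scored(R4,D3) ✓  (P1,D4,R4)→scored(R4,D4) ✓  (P2,D4,R1)→scored(R1,D4) ✓  (P3,D1,R1)→scored(R1,D1) ✓  (P3,D2,R2)→scored(R2,D2) ✓  (P3,D2,R5)→scored(R5,D2) ✓  (P3,D3,R2)→scored(R2,D3) ✗  (P3,D4,R2)→scored(R2,D4) ✓  (P3,D4,R5)→scored(R5,D4) ✓
Counterexamples (restrictor triples failing the scope): 1.

1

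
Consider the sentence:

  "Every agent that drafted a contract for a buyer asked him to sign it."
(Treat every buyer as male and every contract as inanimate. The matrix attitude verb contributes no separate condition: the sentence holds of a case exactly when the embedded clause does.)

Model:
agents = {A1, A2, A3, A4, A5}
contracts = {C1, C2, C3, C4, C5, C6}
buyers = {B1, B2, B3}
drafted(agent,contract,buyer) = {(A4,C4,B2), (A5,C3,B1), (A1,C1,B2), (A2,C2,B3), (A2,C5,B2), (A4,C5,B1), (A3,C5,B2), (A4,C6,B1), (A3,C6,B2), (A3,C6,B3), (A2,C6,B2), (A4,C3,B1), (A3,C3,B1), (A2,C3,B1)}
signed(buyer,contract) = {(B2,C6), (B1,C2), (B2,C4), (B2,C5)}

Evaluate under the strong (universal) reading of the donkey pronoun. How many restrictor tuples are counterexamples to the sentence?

9

"him" takes "a buyer" as antecedent and "it" takes "a contract"; both are donkey pronouns co-varying with the restrictor.
Strong reading: for every (a,c,b) with drafted(a,c,b), signed(b,c).
Restrictor triples: (A1,C1,B2)→signed(B2,C1) ✗  (A2,C2,B3)→signed(B3,C2) ✗  (A2,C3,B1)→signed(B1,C3) ✗  (A2,C5,B2)→signed(B2,C5) ✓  (A2,C6,B2)→signed(B2,C6) ✓  (A3,C3,B1)→signed(B1,C3) ✗  (A3,C5,B2)→signed(B2,C5) ✓  (A3,C6,B2)→signed(B2,C6) ✓  (A3,C6,B3)→signed(B3,C6) ✗  (A4,C3,B1)→signed(B1,C3) ✗  (A4,C4,B2)→signed(B2,C4) ✓  (A4,C5,B1)→signed(B1,C5) ✗  (A4,C6,B1)→signed(B1,C6) ✗  (A5,C3,B1)→signed(B1,C3) ✗
Counterexamples (restrictor triples failing the scope): 9.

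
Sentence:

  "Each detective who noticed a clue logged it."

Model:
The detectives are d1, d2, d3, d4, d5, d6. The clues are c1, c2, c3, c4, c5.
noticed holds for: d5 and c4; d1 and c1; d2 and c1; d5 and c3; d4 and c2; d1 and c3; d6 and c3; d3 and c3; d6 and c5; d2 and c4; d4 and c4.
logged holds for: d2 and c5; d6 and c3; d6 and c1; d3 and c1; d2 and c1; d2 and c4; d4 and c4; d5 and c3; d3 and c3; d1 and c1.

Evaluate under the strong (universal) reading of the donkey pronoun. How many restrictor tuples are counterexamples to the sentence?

"it" takes "a clue" as antecedent — a donkey pronoun bound across the clause boundary.
Strong reading: for every (d,c) with noticed(d,c), logged(d,c).
Restrictor pairs: (d1,c1) ✓  (d1,c3) ✗  (d2,c1) ✓  (d2,c4) ✓  (d3,c3) ✓  (d4,c2) ✗  (d4,c4) ✓  (d5,c3) ✓  (d5,c4) ✗  (d6,c3) ✓  (d6,c5) ✗
Counterexamples (restrictor pairs failing the scope): 4.

4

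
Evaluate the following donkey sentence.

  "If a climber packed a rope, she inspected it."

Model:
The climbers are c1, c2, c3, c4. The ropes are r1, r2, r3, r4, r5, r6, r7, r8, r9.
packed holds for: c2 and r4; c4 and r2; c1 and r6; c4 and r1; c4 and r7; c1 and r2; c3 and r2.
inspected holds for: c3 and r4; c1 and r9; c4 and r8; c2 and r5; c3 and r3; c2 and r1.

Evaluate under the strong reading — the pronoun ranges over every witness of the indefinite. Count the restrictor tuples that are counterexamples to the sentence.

7

"it" takes "a rope" as antecedent — a donkey pronoun bound across the clause boundary.
Strong reading: for every (c,r) with packed(c,r), inspected(c,r).
Restrictor pairs: (c1,r2) ✗  (c1,r6) ✗  (c2,r4) ✗  (c3,r2) ✗  (c4,r1) ✗  (c4,r2) ✗  (c4,r7) ✗
Counterexamples (restrictor pairs failing the scope): 7.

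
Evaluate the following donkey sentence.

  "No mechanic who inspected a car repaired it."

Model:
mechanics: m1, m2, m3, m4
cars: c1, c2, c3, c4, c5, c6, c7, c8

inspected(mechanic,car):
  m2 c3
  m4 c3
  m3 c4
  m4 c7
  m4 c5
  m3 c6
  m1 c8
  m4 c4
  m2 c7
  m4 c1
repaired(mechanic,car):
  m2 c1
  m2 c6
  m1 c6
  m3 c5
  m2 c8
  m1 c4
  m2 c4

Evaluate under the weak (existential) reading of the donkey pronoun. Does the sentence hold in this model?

True

"it" takes "a car" as antecedent — a donkey pronoun bound across the clause boundary.
Truth condition: for no (m,c) with inspected(m,c) does repaired(m,c) hold.
Restrictor pairs — does the scope hold? (m1,c8):fails  (m2,c3):fails  (m2,c7):fails  (m3,c4):fails  (m3,c6):fails  (m4,c1):fails  (m4,c3):fails  (m4,c4):fails  (m4,c5):fails  (m4,c7):fails
Scope holds for no restrictor pair, so the sentence is true.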